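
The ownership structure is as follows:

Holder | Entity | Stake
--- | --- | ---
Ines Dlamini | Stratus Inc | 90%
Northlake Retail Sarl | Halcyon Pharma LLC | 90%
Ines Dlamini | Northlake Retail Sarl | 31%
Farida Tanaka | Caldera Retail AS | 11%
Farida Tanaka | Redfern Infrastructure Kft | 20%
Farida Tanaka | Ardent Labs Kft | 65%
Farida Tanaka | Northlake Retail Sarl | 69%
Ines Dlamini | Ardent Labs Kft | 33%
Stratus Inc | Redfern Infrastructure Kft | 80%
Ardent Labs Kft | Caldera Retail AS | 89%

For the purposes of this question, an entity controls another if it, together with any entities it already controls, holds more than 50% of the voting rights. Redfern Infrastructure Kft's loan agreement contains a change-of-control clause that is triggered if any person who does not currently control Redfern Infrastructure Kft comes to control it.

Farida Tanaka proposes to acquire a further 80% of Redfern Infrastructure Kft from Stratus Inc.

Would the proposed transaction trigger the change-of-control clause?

The purchase adds only to Farida's holdings (Stratus's stake shrinks), so Farida is the only person who could newly come to control Redfern.
Farida holds 69% of Northlake, so Farida controls Northlake.
Farida holds 65% of Ardent, so Farida controls Ardent.
Farida and Ardent together hold 11% + 89% = 100% of Caldera, so Farida controls Caldera.
Northlake holds 90% of Halcyon, so Farida controls Halcyon.
In Redfern, Farida's side holds only 20%, not > 50%.
So before the transaction, Farida does not control Redfern.
After the purchase, Farida's direct stake in Redfern rises to 20% + 80% = 100%, and Stratus's stake falls to 0%.
Farida holds 100% of Redfern, so Farida controls Redfern.
Farida did not control Redfern before and does after, so the clause is triggered.

Yes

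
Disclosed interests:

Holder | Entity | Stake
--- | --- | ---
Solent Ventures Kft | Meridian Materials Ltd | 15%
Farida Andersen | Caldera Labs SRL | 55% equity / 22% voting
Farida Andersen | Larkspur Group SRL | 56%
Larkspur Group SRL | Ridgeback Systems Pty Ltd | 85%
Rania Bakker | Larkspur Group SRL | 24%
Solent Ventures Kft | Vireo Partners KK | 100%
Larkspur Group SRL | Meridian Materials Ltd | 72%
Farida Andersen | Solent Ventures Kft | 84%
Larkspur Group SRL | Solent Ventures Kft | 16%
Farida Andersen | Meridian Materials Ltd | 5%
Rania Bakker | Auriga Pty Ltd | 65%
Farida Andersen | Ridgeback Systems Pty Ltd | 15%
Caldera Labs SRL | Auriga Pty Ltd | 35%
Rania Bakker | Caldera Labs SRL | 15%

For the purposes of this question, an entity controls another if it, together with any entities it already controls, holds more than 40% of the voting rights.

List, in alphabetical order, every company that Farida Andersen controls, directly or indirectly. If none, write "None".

Farida holds 56% of Larkspur, so Farida controls Larkspur.
Farida and Larkspur together hold 84% + 16% = 100% of Solent, so Farida controls Solent.
Solent holds 100% of Vireo, so Farida controls Vireo.
Larkspur and Farida together hold 85% + 15% = 100% of Ridgeback, so Farida controls Ridgeback.
Larkspur and Solent and Farida together hold 72% + 15% + 5% = 92% of Meridian, so Farida controls Meridian.
No other company's threshold is met.

Larkspur Group SRL, Meridian Materials Ltd, Ridgeback Systems Pty Ltd, Solent Ventures Kft, Vireo Partners KK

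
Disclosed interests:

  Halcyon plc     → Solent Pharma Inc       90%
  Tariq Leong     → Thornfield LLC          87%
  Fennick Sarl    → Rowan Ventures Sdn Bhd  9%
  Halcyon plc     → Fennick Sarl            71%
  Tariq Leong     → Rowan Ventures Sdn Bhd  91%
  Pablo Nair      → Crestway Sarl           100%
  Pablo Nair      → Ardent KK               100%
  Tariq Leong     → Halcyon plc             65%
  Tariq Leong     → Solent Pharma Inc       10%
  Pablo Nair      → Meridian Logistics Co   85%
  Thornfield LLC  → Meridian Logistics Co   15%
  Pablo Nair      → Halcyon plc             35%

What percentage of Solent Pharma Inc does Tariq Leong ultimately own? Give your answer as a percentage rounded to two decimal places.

68.50%

Tariq reaches Solent along 2 paths.
Via Halcyon: 65% × 90% = 58.5%.
Direct stake: 10% = 10%.
Total: 58.5% + 10% = 68.5%.
Rounded: 68.50%.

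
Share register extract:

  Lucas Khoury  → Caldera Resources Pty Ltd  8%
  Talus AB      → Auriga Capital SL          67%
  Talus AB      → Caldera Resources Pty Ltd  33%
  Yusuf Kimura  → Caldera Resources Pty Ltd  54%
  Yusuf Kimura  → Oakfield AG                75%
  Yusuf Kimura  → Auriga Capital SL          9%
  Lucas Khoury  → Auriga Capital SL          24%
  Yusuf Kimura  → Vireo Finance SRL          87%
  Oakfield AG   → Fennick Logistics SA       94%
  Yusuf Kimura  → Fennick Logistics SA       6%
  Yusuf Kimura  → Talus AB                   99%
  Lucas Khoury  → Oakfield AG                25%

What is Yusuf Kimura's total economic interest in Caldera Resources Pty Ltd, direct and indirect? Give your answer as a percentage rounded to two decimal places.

86.67%

Yusuf reaches Caldera along 2 paths.
Via Talus: 99% × 33% = 32.67%.
Direct stake: 54% = 54%.
Total: 32.67% + 54% = 86.67%.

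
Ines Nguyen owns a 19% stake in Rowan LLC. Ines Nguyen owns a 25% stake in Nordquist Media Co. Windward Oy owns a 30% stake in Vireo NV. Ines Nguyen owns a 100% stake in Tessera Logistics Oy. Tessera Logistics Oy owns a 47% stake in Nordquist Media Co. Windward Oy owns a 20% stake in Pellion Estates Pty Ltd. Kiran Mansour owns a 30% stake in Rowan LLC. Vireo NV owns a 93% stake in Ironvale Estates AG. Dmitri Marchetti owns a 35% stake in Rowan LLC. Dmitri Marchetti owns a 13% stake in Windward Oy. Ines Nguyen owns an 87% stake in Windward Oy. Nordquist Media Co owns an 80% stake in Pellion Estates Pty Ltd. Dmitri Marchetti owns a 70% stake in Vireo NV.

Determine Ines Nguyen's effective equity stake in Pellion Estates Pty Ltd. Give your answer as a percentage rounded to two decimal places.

75.00%

Ines reaches Pellion along 3 paths.
Via Tessera → Nordquist: 100% × 47% × 80% = 37.6%.
Via Nordquist: 25% × 80% = 20%.
Via Windward: 87% × 20% = 17.4%.
Total: 37.6% + 20% + 17.4% = 75%.
Rounded: 75.00%.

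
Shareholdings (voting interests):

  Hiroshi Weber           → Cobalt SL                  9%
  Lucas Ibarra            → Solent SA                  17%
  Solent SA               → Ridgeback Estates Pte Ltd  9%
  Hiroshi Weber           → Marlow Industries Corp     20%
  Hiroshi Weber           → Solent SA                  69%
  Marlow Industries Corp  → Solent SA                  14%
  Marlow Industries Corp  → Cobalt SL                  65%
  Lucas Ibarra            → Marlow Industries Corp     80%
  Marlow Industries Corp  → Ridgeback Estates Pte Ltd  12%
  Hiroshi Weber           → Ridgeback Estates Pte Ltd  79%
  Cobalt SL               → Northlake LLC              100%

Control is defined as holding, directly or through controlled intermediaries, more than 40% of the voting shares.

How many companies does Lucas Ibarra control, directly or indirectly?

Lucas holds 80% of Marlow, so Lucas controls Marlow.
Marlow holds 65% of Cobalt, so Lucas controls Cobalt.
Cobalt holds 100% of Northlake, so Lucas controls Northlake.
No other company's threshold is met.
Lucas controls 3 companies.

3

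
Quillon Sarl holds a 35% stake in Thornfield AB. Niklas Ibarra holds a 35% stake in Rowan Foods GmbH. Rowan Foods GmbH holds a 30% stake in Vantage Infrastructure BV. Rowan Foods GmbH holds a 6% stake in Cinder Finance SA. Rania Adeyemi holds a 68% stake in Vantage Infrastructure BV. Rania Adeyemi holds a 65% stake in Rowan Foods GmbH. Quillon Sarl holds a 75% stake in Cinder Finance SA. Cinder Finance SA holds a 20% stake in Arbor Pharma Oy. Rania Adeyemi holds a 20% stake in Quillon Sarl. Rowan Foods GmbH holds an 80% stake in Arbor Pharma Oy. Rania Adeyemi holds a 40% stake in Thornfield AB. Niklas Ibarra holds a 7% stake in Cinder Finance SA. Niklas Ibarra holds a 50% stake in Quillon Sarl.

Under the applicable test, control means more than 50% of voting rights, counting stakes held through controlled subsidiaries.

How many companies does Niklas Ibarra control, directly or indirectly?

0

Niklas's largest direct stake is 50% in Quillon, which does not meet the threshold.
Niklas controls 0 companies.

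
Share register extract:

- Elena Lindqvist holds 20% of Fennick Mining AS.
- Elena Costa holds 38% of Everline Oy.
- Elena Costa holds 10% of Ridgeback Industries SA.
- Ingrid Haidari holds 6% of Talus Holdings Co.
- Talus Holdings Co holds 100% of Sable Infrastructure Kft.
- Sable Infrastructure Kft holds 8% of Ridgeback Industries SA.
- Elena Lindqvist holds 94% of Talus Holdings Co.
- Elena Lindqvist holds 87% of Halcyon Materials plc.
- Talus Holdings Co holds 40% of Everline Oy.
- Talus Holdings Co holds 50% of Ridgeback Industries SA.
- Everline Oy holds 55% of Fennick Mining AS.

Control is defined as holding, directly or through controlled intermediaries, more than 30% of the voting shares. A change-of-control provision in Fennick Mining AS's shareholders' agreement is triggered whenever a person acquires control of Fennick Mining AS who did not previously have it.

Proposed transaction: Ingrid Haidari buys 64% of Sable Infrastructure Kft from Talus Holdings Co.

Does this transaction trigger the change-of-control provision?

The purchase adds only to Ingrid's holdings (Talus's stake shrinks), so Ingrid is the only person who could newly come to control Fennick.
Ingrid's largest direct stake is 6% in Talus, which does not meet the threshold, so Ingrid controls no company.
Neither Ingrid nor any entity Ingrid controls holds any voting interest in Fennick.
So before the transaction, Ingrid does not control Fennick.
After the purchase, Ingrid holds 64% of Sable directly, and Talus's stake falls to 36%.
Ingrid holds 64% of Sable, so Ingrid controls Sable.
After the transaction, neither Ingrid nor any entity Ingrid controls holds a voting interest in Fennick, so Ingrid still does not control it.
No new person acquires control, so the clause is not triggered.

No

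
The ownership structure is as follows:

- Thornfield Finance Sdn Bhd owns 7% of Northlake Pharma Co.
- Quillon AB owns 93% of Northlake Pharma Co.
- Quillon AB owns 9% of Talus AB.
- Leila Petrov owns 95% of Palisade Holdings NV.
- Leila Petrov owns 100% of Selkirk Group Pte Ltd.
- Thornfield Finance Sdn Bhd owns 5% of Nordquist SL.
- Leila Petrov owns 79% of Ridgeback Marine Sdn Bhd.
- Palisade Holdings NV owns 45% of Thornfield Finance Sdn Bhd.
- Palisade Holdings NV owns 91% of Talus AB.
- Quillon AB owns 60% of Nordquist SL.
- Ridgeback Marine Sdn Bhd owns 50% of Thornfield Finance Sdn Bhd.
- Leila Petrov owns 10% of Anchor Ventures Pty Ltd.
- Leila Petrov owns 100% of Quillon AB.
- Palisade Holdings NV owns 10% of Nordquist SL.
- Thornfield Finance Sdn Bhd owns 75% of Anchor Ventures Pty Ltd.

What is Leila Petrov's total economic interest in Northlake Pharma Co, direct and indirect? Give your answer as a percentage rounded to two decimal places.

Leila reaches Northlake along 3 paths.
Via Quillon: 100% × 93% = 93%.
Via Ridgeback → Thornfield: 79% × 50% × 7% = 2.765%.
Via Palisade → Thornfield: 95% × 45% × 7% = 2.9925%.
Total: 93% + 2.765% + 2.9925% = 98.7575%.
Rounded: 98.76%.

98.76%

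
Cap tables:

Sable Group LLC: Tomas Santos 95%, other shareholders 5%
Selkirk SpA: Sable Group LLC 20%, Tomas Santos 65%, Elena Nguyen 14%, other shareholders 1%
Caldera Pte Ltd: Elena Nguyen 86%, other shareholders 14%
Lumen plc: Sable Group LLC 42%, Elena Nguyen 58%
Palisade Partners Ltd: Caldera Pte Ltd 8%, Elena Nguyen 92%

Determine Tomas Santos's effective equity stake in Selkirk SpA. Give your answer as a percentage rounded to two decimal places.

Tomas reaches Selkirk along 2 paths.
Via Sable: 95% × 20% = 19%.
Direct stake: 65% = 65%.
Total: 19% + 65% = 84%.
Rounded: 84.00%.

84.00%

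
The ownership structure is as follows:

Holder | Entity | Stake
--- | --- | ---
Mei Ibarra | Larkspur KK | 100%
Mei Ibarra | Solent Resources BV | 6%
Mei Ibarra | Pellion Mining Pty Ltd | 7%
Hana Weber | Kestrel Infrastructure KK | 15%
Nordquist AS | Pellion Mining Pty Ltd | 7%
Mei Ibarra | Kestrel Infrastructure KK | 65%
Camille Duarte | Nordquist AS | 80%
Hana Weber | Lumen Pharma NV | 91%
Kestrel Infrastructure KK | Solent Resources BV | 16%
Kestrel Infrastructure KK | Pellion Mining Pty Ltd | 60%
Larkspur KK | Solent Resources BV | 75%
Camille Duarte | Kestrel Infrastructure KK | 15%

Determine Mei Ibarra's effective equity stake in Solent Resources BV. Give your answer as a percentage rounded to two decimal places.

Mei reaches Solent along 3 paths.
Via Kestrel: 65% × 16% = 10.4%.
Via Larkspur: 100% × 75% = 75%.
Direct stake: 6% = 6%.
Total: 10.4% + 75% + 6% = 91.4%.
Rounded: 91.40%.

91.40%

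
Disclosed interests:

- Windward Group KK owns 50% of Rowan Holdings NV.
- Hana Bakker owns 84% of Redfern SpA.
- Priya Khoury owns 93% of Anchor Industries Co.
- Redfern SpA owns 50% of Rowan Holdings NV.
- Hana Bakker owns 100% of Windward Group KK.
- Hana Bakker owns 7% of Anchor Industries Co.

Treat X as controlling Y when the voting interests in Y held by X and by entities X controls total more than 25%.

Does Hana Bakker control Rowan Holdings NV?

Yes

Hana holds 84% of Redfern, so Hana controls Redfern.
Hana holds 100% of Windward, so Hana controls Windward.
Windward and Redfern together hold 50% + 50% = 100% of Rowan, so Hana controls Rowan.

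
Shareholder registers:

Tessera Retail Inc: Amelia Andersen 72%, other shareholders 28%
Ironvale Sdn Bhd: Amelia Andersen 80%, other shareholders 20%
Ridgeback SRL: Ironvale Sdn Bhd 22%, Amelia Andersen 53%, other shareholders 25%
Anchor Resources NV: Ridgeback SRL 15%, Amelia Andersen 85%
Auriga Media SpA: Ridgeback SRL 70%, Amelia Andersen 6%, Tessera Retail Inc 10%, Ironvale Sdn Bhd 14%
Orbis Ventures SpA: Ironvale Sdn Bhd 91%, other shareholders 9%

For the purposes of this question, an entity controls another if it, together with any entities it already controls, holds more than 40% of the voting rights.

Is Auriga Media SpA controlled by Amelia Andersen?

Amelia holds 80% of Ironvale, so Amelia controls Ironvale.
Ironvale and Amelia together hold 22% + 53% = 75% of Ridgeback, so Amelia controls Ridgeback.
Amelia holds 72% of Tessera, so Amelia controls Tessera.
Ridgeback and Amelia and Tessera and Ironvale together hold 70% + 6% + 10% + 14% = 100% of Auriga, so Amelia controls Auriga.

Yes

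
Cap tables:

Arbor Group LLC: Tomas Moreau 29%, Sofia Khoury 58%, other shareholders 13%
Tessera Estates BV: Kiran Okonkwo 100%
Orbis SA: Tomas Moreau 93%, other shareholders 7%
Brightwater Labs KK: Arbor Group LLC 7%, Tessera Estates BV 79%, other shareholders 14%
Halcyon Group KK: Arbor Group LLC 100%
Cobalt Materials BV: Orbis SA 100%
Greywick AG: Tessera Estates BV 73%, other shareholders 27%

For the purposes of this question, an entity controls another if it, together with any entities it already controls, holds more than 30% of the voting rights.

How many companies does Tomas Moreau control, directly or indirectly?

2

Tomas holds 93% of Orbis, so Tomas controls Orbis.
Orbis holds 100% of Cobalt, so Tomas controls Cobalt.
No other company's threshold is met.
Tomas controls 2 companies.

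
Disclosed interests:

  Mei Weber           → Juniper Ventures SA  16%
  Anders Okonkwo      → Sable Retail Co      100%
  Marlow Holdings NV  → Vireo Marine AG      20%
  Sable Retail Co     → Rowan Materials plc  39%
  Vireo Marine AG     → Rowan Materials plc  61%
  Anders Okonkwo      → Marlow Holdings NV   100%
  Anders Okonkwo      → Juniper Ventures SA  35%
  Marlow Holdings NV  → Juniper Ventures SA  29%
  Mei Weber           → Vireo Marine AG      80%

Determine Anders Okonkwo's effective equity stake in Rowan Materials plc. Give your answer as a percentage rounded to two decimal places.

51.20%

Anders reaches Rowan along 2 paths.
Via Sable: 100% × 39% = 39%.
Via Marlow → Vireo: 100% × 20% × 61% = 12.2%.
Total: 39% + 12.2% = 51.2%.
Rounded: 51.20%.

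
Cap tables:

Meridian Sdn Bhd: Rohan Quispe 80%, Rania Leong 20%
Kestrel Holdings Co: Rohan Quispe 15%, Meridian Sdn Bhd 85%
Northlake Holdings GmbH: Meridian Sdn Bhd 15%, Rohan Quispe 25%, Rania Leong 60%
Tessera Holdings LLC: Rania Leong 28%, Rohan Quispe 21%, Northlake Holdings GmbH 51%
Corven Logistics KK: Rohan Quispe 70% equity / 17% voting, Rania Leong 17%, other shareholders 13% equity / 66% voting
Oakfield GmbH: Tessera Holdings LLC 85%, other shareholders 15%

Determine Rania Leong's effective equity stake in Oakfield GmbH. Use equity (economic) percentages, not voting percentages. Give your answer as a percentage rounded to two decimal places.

51.11%

Rania reaches Oakfield along 3 paths.
Via Tessera: 28% × 85% = 23.8%.
Via Meridian → Northlake → Tessera: 20% × 15% × 51% × 85% = 1.3005%.
Via Northlake → Tessera: 60% × 51% × 85% = 26.01%.
Total: 23.8% + 1.3005% + 26.01% = 51.1105%.
Rounded: 51.11%.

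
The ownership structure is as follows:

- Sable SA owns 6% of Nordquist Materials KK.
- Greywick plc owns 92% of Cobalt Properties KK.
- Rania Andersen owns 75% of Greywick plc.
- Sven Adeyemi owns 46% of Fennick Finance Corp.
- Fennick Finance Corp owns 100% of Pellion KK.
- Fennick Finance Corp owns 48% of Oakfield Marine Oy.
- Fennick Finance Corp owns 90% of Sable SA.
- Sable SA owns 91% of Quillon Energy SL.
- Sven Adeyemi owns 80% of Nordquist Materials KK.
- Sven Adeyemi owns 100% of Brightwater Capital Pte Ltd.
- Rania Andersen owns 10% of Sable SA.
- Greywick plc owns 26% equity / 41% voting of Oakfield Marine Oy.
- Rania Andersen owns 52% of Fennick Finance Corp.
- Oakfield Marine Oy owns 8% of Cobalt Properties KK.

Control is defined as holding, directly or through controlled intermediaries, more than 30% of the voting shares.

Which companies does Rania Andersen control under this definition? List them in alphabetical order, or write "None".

Rania holds 75% of Greywick, so Rania controls Greywick.
Rania holds 52% of Fennick, so Rania controls Fennick.
Fennick and Greywick together hold 48% + 41% = 89% of Oakfield, so Rania controls Oakfield.
Rania and Fennick together hold 10% + 90% = 100% of Sable, so Rania controls Sable.
Oakfield and Greywick together hold 8% + 92% = 100% of Cobalt, so Rania controls Cobalt.
Fennick holds 100% of Pellion, so Rania controls Pellion.
Sable holds 91% of Quillon, so Rania controls Quillon.
No other company's threshold is met.

Cobalt Properties KK, Fennick Finance Corp, Greywick plc, Oakfield Marine Oy, Pellion KK, Quillon Energy SL, Sable SA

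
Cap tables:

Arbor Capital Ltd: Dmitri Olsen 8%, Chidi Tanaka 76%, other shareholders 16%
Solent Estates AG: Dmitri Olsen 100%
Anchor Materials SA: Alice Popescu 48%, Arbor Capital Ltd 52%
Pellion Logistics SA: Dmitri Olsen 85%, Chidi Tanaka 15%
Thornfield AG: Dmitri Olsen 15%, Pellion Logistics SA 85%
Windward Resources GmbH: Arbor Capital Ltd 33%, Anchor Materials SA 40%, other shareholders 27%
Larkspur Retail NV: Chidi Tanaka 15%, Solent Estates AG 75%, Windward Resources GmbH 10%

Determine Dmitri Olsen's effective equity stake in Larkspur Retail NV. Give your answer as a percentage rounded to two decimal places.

75.43%

Dmitri reaches Larkspur along 3 paths.
Via Solent: 100% × 75% = 75%.
Via Arbor → Windward: 8% × 33% × 10% = 0.264%.
Via Arbor → Anchor → Windward: 8% × 52% × 40% × 10% = 0.1664%.
Total: 75% + 0.264% + 0.1664% = 75.4304%.
Rounded: 75.43%.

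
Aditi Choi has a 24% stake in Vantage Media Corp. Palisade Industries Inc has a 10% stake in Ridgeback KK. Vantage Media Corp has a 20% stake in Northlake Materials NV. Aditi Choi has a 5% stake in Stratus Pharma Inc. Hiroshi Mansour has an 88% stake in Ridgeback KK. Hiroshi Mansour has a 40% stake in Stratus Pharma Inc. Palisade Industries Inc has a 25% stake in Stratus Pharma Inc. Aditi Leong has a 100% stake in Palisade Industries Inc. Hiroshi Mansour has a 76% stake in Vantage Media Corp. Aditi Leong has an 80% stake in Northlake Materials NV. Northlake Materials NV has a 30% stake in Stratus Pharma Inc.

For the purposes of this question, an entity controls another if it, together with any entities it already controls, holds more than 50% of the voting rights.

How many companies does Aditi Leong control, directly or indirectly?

Aditi Leong holds 100% of Palisade, so Aditi Leong controls Palisade.
Aditi Leong holds 80% of Northlake, so Aditi Leong controls Northlake.
Palisade and Northlake together hold 25% + 30% = 55% of Stratus, so Aditi Leong controls Stratus.
No other company's threshold is met.
Aditi Leong controls 3 companies.

3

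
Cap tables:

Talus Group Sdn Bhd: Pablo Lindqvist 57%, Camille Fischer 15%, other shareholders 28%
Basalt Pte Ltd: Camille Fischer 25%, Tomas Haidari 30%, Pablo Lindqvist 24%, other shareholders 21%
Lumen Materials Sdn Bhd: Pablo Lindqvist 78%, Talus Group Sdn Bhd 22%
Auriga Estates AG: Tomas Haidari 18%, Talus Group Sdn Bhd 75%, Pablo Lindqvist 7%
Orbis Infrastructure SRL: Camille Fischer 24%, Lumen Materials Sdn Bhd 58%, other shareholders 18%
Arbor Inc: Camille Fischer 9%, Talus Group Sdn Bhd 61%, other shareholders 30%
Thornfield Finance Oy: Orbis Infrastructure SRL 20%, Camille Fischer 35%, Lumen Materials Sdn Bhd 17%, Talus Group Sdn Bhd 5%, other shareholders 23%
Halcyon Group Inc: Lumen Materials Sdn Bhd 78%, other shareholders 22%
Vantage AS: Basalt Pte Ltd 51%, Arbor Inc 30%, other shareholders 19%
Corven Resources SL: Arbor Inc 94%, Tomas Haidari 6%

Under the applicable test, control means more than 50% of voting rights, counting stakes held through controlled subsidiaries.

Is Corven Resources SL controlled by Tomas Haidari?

Tomas's largest direct stake is 30% in Basalt, which does not meet the threshold, so Tomas controls no company.
In Corven, Tomas's side holds only 6%, not > 50%.
So Tomas does not control Corven.

No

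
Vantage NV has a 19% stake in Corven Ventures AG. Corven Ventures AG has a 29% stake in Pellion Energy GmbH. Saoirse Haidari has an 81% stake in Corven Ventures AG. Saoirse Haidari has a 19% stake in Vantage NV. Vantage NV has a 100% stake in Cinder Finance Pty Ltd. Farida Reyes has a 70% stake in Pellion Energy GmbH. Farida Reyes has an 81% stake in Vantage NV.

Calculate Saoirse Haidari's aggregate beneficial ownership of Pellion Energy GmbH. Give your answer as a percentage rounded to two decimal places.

24.54%

Saoirse reaches Pellion along 2 paths.
Via Corven: 81% × 29% = 23.49%.
Via Vantage → Corven: 19% × 19% × 29% = 1.0469%.
Total: 23.49% + 1.0469% = 24.5369%.
Rounded: 24.54%.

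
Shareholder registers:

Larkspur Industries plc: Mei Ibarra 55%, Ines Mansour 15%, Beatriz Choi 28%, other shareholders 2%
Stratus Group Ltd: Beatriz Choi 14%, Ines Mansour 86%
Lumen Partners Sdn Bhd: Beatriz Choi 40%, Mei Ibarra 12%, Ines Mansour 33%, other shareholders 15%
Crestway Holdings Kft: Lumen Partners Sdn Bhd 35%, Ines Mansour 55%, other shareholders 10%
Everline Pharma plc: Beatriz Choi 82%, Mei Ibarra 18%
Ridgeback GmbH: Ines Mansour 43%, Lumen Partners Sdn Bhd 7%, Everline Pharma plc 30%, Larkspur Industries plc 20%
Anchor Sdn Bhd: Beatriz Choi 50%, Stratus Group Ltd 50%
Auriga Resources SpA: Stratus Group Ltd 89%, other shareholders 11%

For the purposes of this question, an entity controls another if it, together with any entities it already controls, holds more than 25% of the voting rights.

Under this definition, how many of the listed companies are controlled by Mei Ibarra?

1

Mei holds 55% of Larkspur, so Mei controls Larkspur.
No other company's threshold is met.
Mei controls 1 company.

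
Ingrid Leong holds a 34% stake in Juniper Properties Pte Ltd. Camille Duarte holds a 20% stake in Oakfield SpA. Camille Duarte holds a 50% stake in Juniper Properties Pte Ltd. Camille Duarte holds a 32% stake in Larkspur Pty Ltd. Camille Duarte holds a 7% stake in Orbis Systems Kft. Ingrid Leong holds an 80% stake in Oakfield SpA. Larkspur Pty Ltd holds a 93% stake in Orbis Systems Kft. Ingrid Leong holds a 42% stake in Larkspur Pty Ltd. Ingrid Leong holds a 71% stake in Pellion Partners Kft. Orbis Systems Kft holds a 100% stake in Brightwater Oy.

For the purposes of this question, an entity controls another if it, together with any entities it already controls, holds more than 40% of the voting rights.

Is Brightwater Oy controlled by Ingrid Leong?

Yes

Ingrid holds 42% of Larkspur, so Ingrid controls Larkspur.
Larkspur holds 93% of Orbis, so Ingrid controls Orbis.
Orbis holds 100% of Brightwater, so Ingrid controls Brightwater.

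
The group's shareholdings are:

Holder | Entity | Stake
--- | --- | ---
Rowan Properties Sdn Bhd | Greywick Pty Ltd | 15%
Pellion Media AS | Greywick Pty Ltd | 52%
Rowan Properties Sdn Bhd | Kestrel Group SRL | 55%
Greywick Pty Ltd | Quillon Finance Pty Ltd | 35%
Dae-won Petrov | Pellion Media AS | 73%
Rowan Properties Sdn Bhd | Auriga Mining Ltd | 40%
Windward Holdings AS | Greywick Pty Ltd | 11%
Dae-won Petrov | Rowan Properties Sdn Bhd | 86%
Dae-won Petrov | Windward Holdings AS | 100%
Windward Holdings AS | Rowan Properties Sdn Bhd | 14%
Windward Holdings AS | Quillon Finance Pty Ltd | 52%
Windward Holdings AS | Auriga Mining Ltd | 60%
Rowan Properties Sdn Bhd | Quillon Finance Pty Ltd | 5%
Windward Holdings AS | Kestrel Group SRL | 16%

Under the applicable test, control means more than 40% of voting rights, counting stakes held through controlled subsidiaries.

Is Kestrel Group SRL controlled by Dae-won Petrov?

Yes

Dae-won holds 100% of Windward, so Dae-won controls Windward.
Windward and Dae-won together hold 14% + 86% = 100% of Rowan, so Dae-won controls Rowan.
Windward and Rowan together hold 16% + 55% = 71% of Kestrel, so Dae-won controls Kestrel.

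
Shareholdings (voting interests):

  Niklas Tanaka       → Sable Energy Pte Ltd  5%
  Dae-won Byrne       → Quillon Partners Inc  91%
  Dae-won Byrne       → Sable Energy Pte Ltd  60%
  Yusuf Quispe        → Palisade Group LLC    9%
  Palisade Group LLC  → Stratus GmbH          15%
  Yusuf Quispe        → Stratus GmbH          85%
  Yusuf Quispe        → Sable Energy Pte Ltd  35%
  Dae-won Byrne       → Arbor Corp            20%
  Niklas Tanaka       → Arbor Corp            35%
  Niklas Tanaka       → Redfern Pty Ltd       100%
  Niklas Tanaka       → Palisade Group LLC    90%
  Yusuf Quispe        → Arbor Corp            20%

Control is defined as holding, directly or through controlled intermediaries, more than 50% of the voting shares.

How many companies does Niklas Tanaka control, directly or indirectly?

Niklas holds 90% of Palisade, so Niklas controls Palisade.
Niklas holds 100% of Redfern, so Niklas controls Redfern.
No other company's threshold is met.
Niklas controls 2 companies.

2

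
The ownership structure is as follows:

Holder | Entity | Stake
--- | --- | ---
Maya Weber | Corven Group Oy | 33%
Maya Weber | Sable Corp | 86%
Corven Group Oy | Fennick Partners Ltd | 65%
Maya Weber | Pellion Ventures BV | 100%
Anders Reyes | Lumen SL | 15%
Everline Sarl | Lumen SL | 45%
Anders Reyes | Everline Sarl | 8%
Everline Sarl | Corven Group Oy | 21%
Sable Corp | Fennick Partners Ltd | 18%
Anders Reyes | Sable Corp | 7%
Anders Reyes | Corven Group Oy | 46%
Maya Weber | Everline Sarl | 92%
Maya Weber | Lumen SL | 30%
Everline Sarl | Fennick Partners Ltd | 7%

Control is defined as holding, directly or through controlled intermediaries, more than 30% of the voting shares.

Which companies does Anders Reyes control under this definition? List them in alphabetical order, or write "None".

Anders holds 46% of Corven, so Anders controls Corven.
Corven holds 65% of Fennick, so Anders controls Fennick.
No other company's threshold is met.

Corven Group Oy, Fennick Partners Ltd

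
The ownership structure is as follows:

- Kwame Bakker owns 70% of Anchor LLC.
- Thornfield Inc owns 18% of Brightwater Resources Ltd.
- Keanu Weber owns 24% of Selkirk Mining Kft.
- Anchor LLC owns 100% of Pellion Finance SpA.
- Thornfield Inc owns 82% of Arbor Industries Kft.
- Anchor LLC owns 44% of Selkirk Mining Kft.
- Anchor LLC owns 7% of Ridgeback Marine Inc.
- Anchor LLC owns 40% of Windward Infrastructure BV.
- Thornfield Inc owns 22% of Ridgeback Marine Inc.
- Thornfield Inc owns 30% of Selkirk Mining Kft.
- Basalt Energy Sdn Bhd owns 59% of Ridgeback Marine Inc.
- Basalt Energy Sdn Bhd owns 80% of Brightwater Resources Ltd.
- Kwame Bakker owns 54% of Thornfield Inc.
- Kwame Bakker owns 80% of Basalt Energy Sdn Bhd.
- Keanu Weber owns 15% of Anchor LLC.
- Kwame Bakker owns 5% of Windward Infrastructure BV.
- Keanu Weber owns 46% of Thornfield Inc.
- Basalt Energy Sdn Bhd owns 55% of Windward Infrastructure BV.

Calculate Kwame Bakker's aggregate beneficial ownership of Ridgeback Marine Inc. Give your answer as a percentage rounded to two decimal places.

Kwame reaches Ridgeback along 3 paths.
Via Basalt: 80% × 59% = 47.2%.
Via Thornfield: 54% × 22% = 11.88%.
Via Anchor: 70% × 7% = 4.9%.
Total: 47.2% + 11.88% + 4.9% = 63.98%.

63.98%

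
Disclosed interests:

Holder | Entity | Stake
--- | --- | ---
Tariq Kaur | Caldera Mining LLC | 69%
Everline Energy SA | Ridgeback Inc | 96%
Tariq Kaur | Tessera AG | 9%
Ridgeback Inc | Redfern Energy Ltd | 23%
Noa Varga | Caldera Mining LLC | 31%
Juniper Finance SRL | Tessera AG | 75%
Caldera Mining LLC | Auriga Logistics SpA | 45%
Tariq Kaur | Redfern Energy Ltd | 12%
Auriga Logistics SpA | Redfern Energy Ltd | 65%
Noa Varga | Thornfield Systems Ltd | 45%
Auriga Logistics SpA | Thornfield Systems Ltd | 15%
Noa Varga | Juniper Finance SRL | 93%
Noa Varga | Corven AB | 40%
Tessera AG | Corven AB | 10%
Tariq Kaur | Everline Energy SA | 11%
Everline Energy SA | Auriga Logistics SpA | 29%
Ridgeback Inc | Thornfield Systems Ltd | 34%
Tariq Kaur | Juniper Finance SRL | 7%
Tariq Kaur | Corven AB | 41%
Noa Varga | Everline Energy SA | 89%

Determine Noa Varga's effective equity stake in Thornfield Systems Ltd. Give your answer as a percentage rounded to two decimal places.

Noa reaches Thornfield along 4 paths.
Direct stake: 45% = 45%.
Via Caldera → Auriga: 31% × 45% × 15% = 2.0925%.
Via Everline → Auriga: 89% × 29% × 15% = 3.8715%.
Via Everline → Ridgeback: 89% × 96% × 34% = 29.0496%.
Total: 45% + 2.0925% + 3.8715% + 29.0496% = 80.0136%.
Rounded: 80.01%.

80.01%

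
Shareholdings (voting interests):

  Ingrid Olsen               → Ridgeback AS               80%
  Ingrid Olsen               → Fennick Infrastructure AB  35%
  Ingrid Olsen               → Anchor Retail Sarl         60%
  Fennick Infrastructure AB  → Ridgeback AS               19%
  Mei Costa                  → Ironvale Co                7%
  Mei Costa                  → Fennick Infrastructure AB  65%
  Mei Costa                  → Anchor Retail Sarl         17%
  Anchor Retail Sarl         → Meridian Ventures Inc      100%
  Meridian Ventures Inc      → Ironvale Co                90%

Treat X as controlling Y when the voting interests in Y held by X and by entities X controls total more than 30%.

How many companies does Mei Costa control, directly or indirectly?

Mei holds 65% of Fennick, so Mei controls Fennick.
No other company's threshold is met.
Mei controls 1 company.

1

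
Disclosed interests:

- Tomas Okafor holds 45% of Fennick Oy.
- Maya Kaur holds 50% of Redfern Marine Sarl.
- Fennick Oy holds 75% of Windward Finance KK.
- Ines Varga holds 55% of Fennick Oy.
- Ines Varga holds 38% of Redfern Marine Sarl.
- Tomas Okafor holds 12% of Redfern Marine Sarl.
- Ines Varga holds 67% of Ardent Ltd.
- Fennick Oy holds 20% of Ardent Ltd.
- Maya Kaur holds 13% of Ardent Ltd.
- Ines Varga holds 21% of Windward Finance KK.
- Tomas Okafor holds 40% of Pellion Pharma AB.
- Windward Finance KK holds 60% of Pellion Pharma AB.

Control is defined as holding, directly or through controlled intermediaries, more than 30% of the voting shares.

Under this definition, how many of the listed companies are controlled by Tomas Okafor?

3

Tomas holds 45% of Fennick, so Tomas controls Fennick.
Fennick holds 75% of Windward, so Tomas controls Windward.
Tomas and Windward together hold 40% + 60% = 100% of Pellion, so Tomas controls Pellion.
No other company's threshold is met.
Tomas controls 3 companies.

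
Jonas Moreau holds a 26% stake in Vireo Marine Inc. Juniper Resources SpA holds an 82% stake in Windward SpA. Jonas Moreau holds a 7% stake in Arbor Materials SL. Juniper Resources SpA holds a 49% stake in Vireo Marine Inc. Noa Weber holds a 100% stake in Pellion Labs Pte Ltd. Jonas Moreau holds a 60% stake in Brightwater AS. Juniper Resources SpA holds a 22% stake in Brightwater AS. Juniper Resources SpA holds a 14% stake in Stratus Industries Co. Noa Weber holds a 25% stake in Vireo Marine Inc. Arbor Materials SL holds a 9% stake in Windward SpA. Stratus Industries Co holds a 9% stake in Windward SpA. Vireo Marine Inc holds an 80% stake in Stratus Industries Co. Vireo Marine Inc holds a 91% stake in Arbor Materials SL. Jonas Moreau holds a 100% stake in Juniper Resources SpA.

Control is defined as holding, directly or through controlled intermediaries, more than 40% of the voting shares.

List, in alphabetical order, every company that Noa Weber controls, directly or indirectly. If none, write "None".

Noa holds 100% of Pellion, so Noa controls Pellion.
No other company's threshold is met.

Pellion Labs Pte Ltd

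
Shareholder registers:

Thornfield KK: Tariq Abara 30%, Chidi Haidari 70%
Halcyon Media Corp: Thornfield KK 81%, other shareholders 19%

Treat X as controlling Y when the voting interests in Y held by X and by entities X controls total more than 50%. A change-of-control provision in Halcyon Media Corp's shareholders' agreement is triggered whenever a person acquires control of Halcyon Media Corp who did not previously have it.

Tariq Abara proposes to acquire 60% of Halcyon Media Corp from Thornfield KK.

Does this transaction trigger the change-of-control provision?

Yes

The purchase adds only to Tariq's holdings (Thornfield's stake shrinks), so Tariq is the only person who could newly come to control Halcyon.
Tariq's largest direct stake is 30% in Thornfield, which does not meet the threshold, so Tariq controls no company.
Neither Tariq nor any entity Tariq controls holds any voting interest in Halcyon.
So before the transaction, Tariq does not control Halcyon.
After the purchase, Tariq holds 60% of Halcyon directly, and Thornfield's stake falls to 21%.
Tariq holds 60% of Halcyon, so Tariq controls Halcyon.
Tariq did not control Halcyon before and does after, so the clause is triggered.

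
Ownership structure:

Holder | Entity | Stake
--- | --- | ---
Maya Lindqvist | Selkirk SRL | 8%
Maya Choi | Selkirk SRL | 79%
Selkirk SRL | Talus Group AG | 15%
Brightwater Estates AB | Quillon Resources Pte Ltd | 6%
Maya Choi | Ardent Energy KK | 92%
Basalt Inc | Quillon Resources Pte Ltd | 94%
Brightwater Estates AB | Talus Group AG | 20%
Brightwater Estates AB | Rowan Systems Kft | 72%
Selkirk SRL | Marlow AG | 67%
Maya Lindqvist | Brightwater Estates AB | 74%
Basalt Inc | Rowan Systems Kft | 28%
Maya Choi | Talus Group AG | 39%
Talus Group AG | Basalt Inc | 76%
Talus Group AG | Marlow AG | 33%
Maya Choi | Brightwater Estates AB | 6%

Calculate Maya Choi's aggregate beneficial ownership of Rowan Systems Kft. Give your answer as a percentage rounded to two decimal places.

Maya Choi reaches Rowan along 4 paths.
Via Selkirk → Talus → Basalt: 79% × 15% × 76% × 28% = 2.52168%.
Via Brightwater → Talus → Basalt: 6% × 20% × 76% × 28% = 0.25536%.
Via Talus → Basalt: 39% × 76% × 28% = 8.2992%.
Via Brightwater: 6% × 72% = 4.32%.
Total: 2.52168% + 0.25536% + 8.2992% + 4.32% = 15.39624%.
Rounded: 15.40%.

15.40%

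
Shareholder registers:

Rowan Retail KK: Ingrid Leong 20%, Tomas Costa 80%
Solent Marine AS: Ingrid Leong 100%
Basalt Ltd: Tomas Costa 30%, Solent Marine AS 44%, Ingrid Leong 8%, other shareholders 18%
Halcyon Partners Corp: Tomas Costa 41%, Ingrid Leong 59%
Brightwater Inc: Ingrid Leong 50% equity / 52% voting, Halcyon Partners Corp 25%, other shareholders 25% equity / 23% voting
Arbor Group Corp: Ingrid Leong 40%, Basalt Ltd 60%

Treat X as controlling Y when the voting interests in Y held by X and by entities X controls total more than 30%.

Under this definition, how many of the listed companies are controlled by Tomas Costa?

Tomas holds 80% of Rowan, so Tomas controls Rowan.
Tomas holds 41% of Halcyon, so Tomas controls Halcyon.
No other company's threshold is met.
Tomas controls 2 companies.

2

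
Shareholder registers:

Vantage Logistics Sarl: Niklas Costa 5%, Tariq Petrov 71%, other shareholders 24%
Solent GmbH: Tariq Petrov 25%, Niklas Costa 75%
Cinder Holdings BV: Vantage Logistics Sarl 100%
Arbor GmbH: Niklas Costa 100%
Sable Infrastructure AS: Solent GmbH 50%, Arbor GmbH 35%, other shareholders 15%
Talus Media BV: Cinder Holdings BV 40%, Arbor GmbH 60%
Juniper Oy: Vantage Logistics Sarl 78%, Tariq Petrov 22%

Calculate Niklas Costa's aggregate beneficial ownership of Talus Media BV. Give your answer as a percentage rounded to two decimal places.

62.00%

Niklas reaches Talus along 2 paths.
Via Vantage → Cinder: 5% × 100% × 40% = 2%.
Via Arbor: 100% × 60% = 60%.
Total: 2% + 60% = 62%.
Rounded: 62.00%.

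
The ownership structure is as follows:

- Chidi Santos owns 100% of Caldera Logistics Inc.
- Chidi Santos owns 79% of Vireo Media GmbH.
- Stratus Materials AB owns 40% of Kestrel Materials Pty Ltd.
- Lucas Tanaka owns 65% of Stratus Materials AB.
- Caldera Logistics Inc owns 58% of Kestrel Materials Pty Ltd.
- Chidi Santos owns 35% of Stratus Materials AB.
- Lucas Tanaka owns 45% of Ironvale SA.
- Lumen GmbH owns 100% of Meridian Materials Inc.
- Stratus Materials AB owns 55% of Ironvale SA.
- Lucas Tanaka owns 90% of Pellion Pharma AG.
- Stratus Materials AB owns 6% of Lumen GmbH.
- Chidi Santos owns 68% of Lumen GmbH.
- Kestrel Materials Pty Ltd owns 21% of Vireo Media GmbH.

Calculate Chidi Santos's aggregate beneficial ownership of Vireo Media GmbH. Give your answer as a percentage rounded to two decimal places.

94.12%

Chidi reaches Vireo along 3 paths.
Direct stake: 79% = 79%.
Via Stratus → Kestrel: 35% × 40% × 21% = 2.94%.
Via Caldera → Kestrel: 100% × 58% × 21% = 12.18%.
Total: 79% + 2.94% + 12.18% = 94.12%.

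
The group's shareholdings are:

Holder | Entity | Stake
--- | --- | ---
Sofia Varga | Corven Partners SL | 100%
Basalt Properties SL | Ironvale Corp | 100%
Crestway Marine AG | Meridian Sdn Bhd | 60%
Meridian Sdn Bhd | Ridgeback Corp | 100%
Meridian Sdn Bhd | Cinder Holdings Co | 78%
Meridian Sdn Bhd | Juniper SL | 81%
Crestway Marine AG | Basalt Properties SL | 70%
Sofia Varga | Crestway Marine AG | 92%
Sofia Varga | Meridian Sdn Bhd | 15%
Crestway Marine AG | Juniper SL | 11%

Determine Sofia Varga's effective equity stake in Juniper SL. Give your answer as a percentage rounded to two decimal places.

Sofia reaches Juniper along 3 paths.
Via Crestway → Meridian: 92% × 60% × 81% = 44.712%.
Via Meridian: 15% × 81% = 12.15%.
Via Crestway: 92% × 11% = 10.12%.
Total: 44.712% + 12.15% + 10.12% = 66.982%.
Rounded: 66.98%.

66.98%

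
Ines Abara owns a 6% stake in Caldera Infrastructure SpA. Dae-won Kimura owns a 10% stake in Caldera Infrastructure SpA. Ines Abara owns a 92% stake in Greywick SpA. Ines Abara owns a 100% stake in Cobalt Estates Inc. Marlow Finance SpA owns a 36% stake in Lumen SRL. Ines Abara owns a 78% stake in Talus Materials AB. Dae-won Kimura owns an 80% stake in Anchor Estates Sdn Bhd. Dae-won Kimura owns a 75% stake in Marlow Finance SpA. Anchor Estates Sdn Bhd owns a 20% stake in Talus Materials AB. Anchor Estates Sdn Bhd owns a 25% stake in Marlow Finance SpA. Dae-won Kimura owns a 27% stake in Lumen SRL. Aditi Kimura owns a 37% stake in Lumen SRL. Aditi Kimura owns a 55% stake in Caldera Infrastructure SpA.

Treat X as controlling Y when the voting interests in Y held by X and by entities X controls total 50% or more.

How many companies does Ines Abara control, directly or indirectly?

3

Ines holds 78% of Talus, so Ines controls Talus.
Ines holds 92% of Greywick, so Ines controls Greywick.
Ines holds 100% of Cobalt, so Ines controls Cobalt.
No other company's threshold is met.
Ines controls 3 companies.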